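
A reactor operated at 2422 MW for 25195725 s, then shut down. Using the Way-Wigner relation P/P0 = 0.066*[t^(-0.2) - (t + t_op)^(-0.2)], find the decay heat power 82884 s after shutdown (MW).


P/P0 = 0.066 * [t^(-0.2) - (t + t_op)^(-0.2)]
P/P0 = 0.066 * [82884^(-0.2) - (82884 + 25195725)^(-0.2)]
P/P0 = 0.066 * [0.1038259 - 0.03307116] = 0.004669813
P = 2422 * 0.004669813 = 11.310 MW

11.310


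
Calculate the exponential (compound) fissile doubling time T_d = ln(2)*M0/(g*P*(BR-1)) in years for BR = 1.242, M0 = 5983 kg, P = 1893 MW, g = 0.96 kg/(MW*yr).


Breeding gain G = BR - 1 = 1.242 - 1 = 0.242
Fissile production rate = g * P * G = 0.96 * 1893 * 0.242 = 439.78176 kg/yr
T_d = ln(2) * M0 / (g * P * G)
T_d = ln(2) * 5983 / 439.78176 = 9.4299 yr

9.4299


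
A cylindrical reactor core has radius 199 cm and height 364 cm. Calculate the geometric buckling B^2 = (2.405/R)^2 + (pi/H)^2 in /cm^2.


B^2 = (2.405/R)^2 + (pi/H)^2
B^2 = (2.405/199)^2 + (pi/364)^2
B^2 = 2.2055e-04 /cm^2

2.2055e-04


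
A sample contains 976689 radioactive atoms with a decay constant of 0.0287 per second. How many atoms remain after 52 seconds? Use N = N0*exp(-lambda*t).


N = N0 * exp(-lambda * t)
N = 976689 * exp(-0.0287 * 52)
N = 219591

219591


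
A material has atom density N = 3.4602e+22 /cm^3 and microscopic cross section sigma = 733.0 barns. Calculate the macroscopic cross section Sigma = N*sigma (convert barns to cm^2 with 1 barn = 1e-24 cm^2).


Sigma = N * sigma_barns * 1e-24
Sigma = 3.4602e+22 * 733.0 * 1e-24
Sigma = 25.363 /cm

25.363


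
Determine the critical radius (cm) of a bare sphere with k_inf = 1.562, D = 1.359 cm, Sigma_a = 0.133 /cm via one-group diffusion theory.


L^2 = D / Sigma_a = 1.359 / 0.133 = 10.21805 cm^2
B_m^2 = (k_inf - 1) / L^2 = (1.562 - 1) / 10.21805 = 0.05500071 /cm^2
For a bare sphere: B_g = pi/R, so R_c = pi / sqrt(B_m^2)
R_c = pi / sqrt(0.05500071) = 13.396 cm

13.396


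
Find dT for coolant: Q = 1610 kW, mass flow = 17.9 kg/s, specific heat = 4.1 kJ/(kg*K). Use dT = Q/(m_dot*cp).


dT = Q / (m_dot * cp)
dT = 1610 / (17.9 * 4.1)
dT = 21.938 C

21.938


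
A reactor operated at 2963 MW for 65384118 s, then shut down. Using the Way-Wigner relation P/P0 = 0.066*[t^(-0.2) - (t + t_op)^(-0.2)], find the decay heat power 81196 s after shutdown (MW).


P/P0 = 0.066 * [t^(-0.2) - (t + t_op)^(-0.2)]
P/P0 = 0.066 * [81196^(-0.2) - (81196 + 65384118)^(-0.2)]
P/P0 = 0.066 * [0.1042541 - 0.02733995] = 0.005076334
P = 2963 * 0.005076334 = 15.041 MW

15.041


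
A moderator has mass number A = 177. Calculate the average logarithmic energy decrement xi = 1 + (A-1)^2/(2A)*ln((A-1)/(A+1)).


xi = 1 + (A-1)^2/(2A) * ln((A-1)/(A+1))
xi = 1 + (177-1)^2/(2*177) * ln((177-1)/(177 +1))
xi = 0.011257

0.011257


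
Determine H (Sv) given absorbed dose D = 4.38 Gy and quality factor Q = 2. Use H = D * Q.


H = D * Q
H = 4.38 * 2
H = 8.7600 Sv

8.7600


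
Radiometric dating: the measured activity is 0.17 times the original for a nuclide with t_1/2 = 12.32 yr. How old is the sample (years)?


lambda = ln(2) / t_half = ln(2) / 12.32 = 0.05626195 /yr
t = -ln(A/A0) / lambda
t = -ln(0.17) / 0.05626195
t = 31.495 yr

31.495


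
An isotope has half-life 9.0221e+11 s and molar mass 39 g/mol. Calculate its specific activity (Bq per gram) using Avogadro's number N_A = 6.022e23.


lambda = ln(2) / t_half = ln(2) / 9.0221e+11 = 7.682770e-13 /s
SA = lambda * N_A / M
SA = 7.682770e-13 * 6.022e23 / 39
SA = 1.1863e+10 Bq/g

1.1863e+10


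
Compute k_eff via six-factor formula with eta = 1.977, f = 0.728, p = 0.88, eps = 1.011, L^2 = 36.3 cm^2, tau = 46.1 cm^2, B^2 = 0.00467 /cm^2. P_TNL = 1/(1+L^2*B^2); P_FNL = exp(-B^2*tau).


k_inf = eta*f*p*eps = 1.977*0.728*0.88*1.011 = 1.280477
P_TNL = 1/(1 + L^2*B^2) = 1/(1 + 36.3*0.00467) = 0.8550509
P_FNL = exp(-B^2*tau) = exp(-0.00467*46.1) = 0.8063100
k_eff = k_inf * P_TNL * P_FNL = 1.280477 * 0.8550509 * 0.8063100
k_eff = 0.88281

0.88281


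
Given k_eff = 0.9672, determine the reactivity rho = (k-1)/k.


rho = (k_eff - 1) / k_eff
rho = (0.9672 - 1) / 0.9672
rho = -0.033912

-0.033912


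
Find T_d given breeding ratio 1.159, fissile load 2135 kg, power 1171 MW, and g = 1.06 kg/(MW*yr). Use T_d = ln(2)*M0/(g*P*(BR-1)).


Breeding gain G = BR - 1 = 1.159 - 1 = 0.159
Fissile production rate = g * P * G = 1.06 * 1171 * 0.159 = 197.36034 kg/yr
T_d = ln(2) * M0 / (g * P * G)
T_d = ln(2) * 2135 / 197.36034 = 7.4983 yr

7.4983


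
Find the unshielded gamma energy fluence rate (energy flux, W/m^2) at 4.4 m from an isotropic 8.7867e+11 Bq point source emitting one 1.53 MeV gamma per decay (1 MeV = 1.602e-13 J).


psi = A * E * 1.602e-13 / (4*pi*r^2)
psi = 8.7867e+11 * 1.53 * 1.602e-13 / (4*pi*4.4^2)
psi = 8.8525e-04 W/m^2

8.8525e-04


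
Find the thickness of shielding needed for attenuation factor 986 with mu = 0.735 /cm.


x = ln(factor) / mu
x = ln(986) / 0.735
x = 9.3791 cm

9.3791


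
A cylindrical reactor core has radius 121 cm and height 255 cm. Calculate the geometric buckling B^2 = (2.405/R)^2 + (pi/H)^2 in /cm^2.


B^2 = (2.405/R)^2 + (pi/H)^2
B^2 = (2.405/121)^2 + (pi/255)^2
B^2 = 5.4684e-04 /cm^2

5.4684e-04


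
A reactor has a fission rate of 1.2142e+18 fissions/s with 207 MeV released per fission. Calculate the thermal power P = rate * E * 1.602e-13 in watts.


P = fission_rate * E_MeV * 1.602e-13
P = 1.2142e+18 * 207 * 1.602e-13
P = 4.0265e+07 W

4.0265e+07


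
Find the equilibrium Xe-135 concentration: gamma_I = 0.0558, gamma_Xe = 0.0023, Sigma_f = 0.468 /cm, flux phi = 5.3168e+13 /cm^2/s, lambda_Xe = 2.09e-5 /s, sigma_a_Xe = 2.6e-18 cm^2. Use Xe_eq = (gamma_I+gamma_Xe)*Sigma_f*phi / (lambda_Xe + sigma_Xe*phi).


Xe_eq = (gamma_I + gamma_Xe) * Sigma_f * phi / (lambda_Xe + sigma_Xe * phi)
Numerator = (0.0558 + 0.0023) * 0.468 * 5.3168e+13 = 1.445680e+12
Denominator = 2.09e-5 + 2.6e-18 * 5.3168e+13 = 1.591368e-04
Xe_eq = 1.445680e+12 / 1.591368e-04 = 9.0845e+15 /cm^3

9.0845e+15


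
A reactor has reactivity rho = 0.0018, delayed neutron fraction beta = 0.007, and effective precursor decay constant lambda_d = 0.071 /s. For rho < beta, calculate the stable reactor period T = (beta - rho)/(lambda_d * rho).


T = (beta - rho) / (lambda_d * rho)
T = (0.007 - 0.0018) / (0.071 * 0.0018)
T = 40.689 s

40.689


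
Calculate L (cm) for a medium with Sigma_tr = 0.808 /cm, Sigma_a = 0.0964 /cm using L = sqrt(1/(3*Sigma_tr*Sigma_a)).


D = 1 / (3 * Sigma_tr) = 1 / (3 * 0.808) = 0.4125413 cm
L = sqrt(D / Sigma_a)
L = sqrt(0.4125413 / 0.0964)
L = 2.0687 cm

2.0687


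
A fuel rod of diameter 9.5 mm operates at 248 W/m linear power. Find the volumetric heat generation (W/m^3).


r = D / 2 / 1000 = 9.5 / 2 / 1000 = 0.00475 m
q''' = q' / (pi * r^2)
q''' = 248 / (pi * 0.00475^2)
q''' = 3.4988e+06 W/m^3

3.4988e+06


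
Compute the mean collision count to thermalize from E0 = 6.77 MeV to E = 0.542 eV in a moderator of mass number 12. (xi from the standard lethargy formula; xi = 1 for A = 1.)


xi = 1 + (A-1)^2/(2A)*ln((A-1)/(A+1)) = 0.1577690 (for A = 12)
n = ln(E0/E) / xi
n = ln(6.77e6 / 0.542) / 0.1577690
n = ln(1.249077e+07) / 0.1577690 = 103.57

103.57


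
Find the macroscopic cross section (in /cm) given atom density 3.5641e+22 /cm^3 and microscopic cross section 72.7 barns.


Sigma = N * sigma_barns * 1e-24
Sigma = 3.5641e+22 * 72.7 * 1e-24
Sigma = 2.5911 /cm

2.5911


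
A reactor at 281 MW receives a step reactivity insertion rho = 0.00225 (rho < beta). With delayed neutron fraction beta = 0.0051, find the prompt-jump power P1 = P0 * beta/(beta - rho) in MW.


P1/P0 = beta / (beta - rho)
P1/P0 = 0.0051 / (0.0051 - 0.00225) = 1.789474
P1 = 281 * 1.789474 = 502.84 MW

502.84


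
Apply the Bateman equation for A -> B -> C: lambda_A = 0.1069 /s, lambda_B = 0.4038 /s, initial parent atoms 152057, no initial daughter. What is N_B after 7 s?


N_B(t) = lambda_A * N_A0 / (lambda_B - lambda_A) * [exp(-lambda_A*t) - exp(-lambda_B*t)]
exp(-0.1069*7) = 0.4731703; exp(-0.4038*7) = 0.05921384
N_B = 0.1069 * 152057 / (0.4038 - 0.1069) * (0.4731703 - 0.05921384)
N_B = 22664

22664


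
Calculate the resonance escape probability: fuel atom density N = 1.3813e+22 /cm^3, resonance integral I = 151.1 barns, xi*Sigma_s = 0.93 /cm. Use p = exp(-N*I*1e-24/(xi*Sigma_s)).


p = exp(-N * I * 1e-24 / (xi*Sigma_s))
p = exp(-1.3813e+22 * 151.1 * 1e-24 / 0.93)
p = 0.10601

0.10601


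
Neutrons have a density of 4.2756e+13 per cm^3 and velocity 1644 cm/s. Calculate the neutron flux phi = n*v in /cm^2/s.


phi = n * v
phi = 4.2756e+13 * 1644
phi = 7.0291e+16 /cm^2/s

7.0291e+16


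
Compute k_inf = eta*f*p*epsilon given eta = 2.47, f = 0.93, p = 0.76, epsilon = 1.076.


k_inf = eta * f * p * epsilon
k_inf = 2.47 * 0.93 * 0.76 * 1.076
k_inf = 1.8785

1.8785


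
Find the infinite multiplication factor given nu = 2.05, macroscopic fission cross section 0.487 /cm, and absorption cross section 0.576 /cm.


k_inf = nu * Sigma_f / Sigma_a
k_inf = 2.05 * 0.487 / 0.576
k_inf = 1.7332

1.7332


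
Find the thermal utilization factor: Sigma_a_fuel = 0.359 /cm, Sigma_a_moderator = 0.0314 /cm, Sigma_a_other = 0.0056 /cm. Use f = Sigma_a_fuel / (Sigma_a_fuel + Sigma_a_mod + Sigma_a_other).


f = Sigma_a_fuel / (Sigma_a_fuel + Sigma_a_mod + Sigma_a_other)
f = 0.359 / (0.359 + 0.0314 + 0.0056)
f = 0.90657

0.90657


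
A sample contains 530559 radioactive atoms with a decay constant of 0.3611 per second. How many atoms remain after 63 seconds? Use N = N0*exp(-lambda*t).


N = N0 * exp(-lambda * t)
N = 530559 * exp(-0.3611 * 63)
N = 6.9958e-05

6.9958e-05


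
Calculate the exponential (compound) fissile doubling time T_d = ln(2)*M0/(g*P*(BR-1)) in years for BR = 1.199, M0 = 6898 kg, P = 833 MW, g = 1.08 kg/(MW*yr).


Breeding gain G = BR - 1 = 1.199 - 1 = 0.199
Fissile production rate = g * P * G = 1.08 * 833 * 0.199 = 179.02836 kg/yr
T_d = ln(2) * M0 / (g * P * G)
T_d = ln(2) * 6898 / 179.02836 = 26.707 yr

26.707


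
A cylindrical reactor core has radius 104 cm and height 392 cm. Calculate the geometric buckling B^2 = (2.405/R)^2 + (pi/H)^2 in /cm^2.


B^2 = (2.405/R)^2 + (pi/H)^2
B^2 = (2.405/104)^2 + (pi/392)^2
B^2 = 5.9899e-04 /cm^2

5.9899e-04


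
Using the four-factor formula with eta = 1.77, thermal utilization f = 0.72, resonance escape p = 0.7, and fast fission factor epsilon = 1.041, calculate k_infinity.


k_inf = eta * f * p * epsilon
k_inf = 1.77 * 0.72 * 0.7 * 1.041
k_inf = 0.92866

0.92866


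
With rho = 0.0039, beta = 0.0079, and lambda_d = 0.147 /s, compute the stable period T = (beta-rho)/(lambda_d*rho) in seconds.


T = (beta - rho) / (lambda_d * rho)
T = (0.0079 - 0.0039) / (0.147 * 0.0039)
T = 6.9771 s

6.9771


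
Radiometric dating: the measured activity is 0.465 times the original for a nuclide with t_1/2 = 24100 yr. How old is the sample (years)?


lambda = ln(2) / t_half = ln(2) / 24100 = 2.876129e-05 /yr
t = -ln(A/A0) / lambda
t = -ln(0.465) / 2.876129e-05
t = 26623 yr

26623


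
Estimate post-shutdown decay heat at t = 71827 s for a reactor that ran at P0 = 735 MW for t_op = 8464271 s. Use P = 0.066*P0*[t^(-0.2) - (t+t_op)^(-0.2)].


P/P0 = 0.066 * [t^(-0.2) - (t + t_op)^(-0.2)]
P/P0 = 0.066 * [71827^(-0.2) - (71827 + 8464271)^(-0.2)]
P/P0 = 0.066 * [0.1068421 - 0.04109113] = 0.004339564
P = 735 * 0.004339564 = 3.1896 MW

3.1896


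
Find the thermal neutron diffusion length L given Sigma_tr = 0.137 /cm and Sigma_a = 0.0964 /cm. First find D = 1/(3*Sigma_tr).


D = 1 / (3 * Sigma_tr) = 1 / (3 * 0.137) = 2.433090 cm
L = sqrt(D / Sigma_a)
L = sqrt(2.433090 / 0.0964)
L = 5.0239 cm

5.0239


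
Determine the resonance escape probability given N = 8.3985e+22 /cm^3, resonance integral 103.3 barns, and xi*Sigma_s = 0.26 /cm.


p = exp(-N * I * 1e-24 / (xi*Sigma_s))
p = exp(-8.3985e+22 * 103.3 * 1e-24 / 0.26)
p = 3.2249e-15

3.2249e-15


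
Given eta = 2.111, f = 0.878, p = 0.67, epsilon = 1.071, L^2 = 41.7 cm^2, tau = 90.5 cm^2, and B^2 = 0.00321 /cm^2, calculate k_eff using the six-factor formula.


k_inf = eta*f*p*eps = 2.111*0.878*0.67*1.071 = 1.329986
P_TNL = 1/(1 + L^2*B^2) = 1/(1 + 41.7*0.00321) = 0.8819454
P_FNL = exp(-B^2*tau) = exp(-0.00321*90.5) = 0.7478858
k_eff = k_inf * P_TNL * P_FNL = 1.329986 * 0.8819454 * 0.7478858
k_eff = 0.87725

0.87725


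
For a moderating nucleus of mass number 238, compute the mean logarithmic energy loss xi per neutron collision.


xi = 1 + (A-1)^2/(2A) * ln((A-1)/(A+1))
xi = 1 + (238-1)^2/(2*238) * ln((238-1)/(238 +1))
xi = 0.0083799

0.0083799


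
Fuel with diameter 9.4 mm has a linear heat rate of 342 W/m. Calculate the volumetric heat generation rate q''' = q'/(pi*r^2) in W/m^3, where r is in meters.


r = D / 2 / 1000 = 9.4 / 2 / 1000 = 0.0047 m
q''' = q' / (pi * r^2)
q''' = 342 / (pi * 0.0047^2)
q''' = 4.9281e+06 W/m^3

4.9281e+06


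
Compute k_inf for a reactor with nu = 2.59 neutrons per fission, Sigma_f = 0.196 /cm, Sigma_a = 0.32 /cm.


k_inf = nu * Sigma_f / Sigma_a
k_inf = 2.59 * 0.196 / 0.32
k_inf = 1.5864

1.5864


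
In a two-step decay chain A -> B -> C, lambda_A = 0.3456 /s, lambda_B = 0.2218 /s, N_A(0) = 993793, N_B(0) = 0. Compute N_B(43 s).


N_B(t) = lambda_A * N_A0 / (lambda_B - lambda_A) * [exp(-lambda_A*t) - exp(-lambda_B*t)]
exp(-0.3456*43) = 3.515900e-07; exp(-0.2218*43) = 7.210407e-05
N_B = 0.3456 * 993793 / (0.2218 - 0.3456) * (3.515900e-07 - 7.210407e-05)
N_B = 199.06

199.06


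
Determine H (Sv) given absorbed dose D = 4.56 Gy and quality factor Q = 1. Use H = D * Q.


H = D * Q
H = 4.56 * 1
H = 4.5600 Sv

4.5600


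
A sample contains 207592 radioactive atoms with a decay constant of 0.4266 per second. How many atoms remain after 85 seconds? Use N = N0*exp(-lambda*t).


N = N0 * exp(-lambda * t)
N = 207592 * exp(-0.4266 * 85)
N = 3.7090e-11

3.7090e-11


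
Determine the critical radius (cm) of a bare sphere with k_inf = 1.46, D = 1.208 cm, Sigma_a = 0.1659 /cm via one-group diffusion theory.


L^2 = D / Sigma_a = 1.208 / 0.1659 = 7.281495 cm^2
B_m^2 = (k_inf - 1) / L^2 = (1.46 - 1) / 7.281495 = 0.06317384 /cm^2
For a bare sphere: B_g = pi/R, so R_c = pi / sqrt(B_m^2)
R_c = pi / sqrt(0.06317384) = 12.499 cm

12.499


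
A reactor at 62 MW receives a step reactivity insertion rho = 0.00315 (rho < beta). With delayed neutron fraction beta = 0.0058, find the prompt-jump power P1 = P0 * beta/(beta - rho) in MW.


P1/P0 = beta / (beta - rho)
P1/P0 = 0.0058 / (0.0058 - 0.00315) = 2.188679
P1 = 62 * 2.188679 = 135.70 MW

135.70


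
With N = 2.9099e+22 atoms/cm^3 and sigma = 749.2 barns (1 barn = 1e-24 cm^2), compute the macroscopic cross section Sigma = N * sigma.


Sigma = N * sigma_barns * 1e-24
Sigma = 2.9099e+22 * 749.2 * 1e-24
Sigma = 21.801 /cm

21.801


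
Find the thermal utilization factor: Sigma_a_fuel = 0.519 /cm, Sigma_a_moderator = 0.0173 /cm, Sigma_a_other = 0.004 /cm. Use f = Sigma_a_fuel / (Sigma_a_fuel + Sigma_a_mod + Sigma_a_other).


f = Sigma_a_fuel / (Sigma_a_fuel + Sigma_a_mod + Sigma_a_other)
f = 0.519 / (0.519 + 0.0173 + 0.004)
f = 0.96058

0.96058


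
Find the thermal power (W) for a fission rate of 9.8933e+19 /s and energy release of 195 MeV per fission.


P = fission_rate * E_MeV * 1.602e-13
P = 9.8933e+19 * 195 * 1.602e-13
P = 3.0906e+09 W

3.0906e+09


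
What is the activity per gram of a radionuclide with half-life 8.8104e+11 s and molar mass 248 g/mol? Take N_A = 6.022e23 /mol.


lambda = ln(2) / t_half = ln(2) / 8.8104e+11 = 7.867375e-13 /s
SA = lambda * N_A / M
SA = 7.867375e-13 * 6.022e23 / 248
SA = 1.9104e+09 Bq/g

1.9104e+09


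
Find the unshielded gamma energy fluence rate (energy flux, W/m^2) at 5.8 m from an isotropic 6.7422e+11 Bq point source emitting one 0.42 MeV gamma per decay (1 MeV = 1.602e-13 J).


psi = A * E * 1.602e-13 / (4*pi*r^2)
psi = 6.7422e+11 * 0.42 * 1.602e-13 / (4*pi*5.8^2)
psi = 1.0731e-04 W/m^2

1.0731e-04


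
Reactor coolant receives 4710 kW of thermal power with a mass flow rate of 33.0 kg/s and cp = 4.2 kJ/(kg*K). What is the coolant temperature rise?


dT = Q / (m_dot * cp)
dT = 4710 / (33.0 * 4.2)
dT = 33.983 C

33.983


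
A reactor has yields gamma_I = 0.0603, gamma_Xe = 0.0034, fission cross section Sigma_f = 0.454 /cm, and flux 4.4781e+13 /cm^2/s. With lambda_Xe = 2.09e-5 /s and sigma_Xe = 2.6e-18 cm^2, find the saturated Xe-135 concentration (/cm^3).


Xe_eq = (gamma_I + gamma_Xe) * Sigma_f * phi / (lambda_Xe + sigma_Xe * phi)
Numerator = (0.0603 + 0.0034) * 0.454 * 4.4781e+13 = 1.295058e+12
Denominator = 2.09e-5 + 2.6e-18 * 4.4781e+13 = 1.373306e-04
Xe_eq = 1.295058e+12 / 1.373306e-04 = 9.4302e+15 /cm^3

9.4302e+15


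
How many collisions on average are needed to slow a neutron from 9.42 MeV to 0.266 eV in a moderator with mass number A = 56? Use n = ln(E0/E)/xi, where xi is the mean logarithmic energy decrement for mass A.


xi = 1 + (A-1)^2/(2A)*ln((A-1)/(A+1)) = 0.03529286 (for A = 56)
n = ln(E0/E) / xi
n = ln(9.42e6 / 0.266) / 0.03529286
n = ln(3.541353e+07) / 0.03529286 = 492.52

492.52


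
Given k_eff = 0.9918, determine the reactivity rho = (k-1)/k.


rho = (k_eff - 1) / k_eff
rho = (0.9918 - 1) / 0.9918
rho = -0.0082678

-0.0082678


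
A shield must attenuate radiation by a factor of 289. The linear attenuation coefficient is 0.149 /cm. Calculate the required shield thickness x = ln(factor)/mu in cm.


x = ln(factor) / mu
x = ln(289) / 0.149
x = 38.030 cm

38.030


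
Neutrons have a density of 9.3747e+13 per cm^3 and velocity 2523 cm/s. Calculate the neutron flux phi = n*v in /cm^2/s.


phi = n * v
phi = 9.3747e+13 * 2523
phi = 2.3652e+17 /cm^2/s

2.3652e+17


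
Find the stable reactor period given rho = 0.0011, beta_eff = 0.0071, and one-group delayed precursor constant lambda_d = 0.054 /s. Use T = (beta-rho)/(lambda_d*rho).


T = (beta - rho) / (lambda_d * rho)
T = (0.0071 - 0.0011) / (0.054 * 0.0011)
T = 101.01 s

101.01


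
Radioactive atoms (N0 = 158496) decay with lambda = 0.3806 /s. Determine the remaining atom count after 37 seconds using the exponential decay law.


N = N0 * exp(-lambda * t)
N = 158496 * exp(-0.3806 * 37)
N = 0.12139

0.12139


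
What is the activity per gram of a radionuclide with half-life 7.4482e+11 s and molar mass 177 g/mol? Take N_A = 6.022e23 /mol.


lambda = ln(2) / t_half = ln(2) / 7.4482e+11 = 9.306237e-13 /s
SA = lambda * N_A / M
SA = 9.306237e-13 * 6.022e23 / 177
SA = 3.1662e+09 Bq/g

3.1662e+09


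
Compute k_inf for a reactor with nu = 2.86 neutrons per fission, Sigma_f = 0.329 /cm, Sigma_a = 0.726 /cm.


k_inf = nu * Sigma_f / Sigma_a
k_inf = 2.86 * 0.329 / 0.726
k_inf = 1.2961

1.2961


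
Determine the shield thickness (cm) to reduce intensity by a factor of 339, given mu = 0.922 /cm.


x = ln(factor) / mu
x = ln(339) / 0.922
x = 6.3189 cm

6.3189


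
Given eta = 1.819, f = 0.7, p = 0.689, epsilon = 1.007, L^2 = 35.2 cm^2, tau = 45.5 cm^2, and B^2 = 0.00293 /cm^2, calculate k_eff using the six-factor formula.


k_inf = eta*f*p*eps = 1.819*0.7*0.689*1.007 = 0.8834448
P_TNL = 1/(1 + L^2*B^2) = 1/(1 + 35.2*0.00293) = 0.9065065
P_FNL = exp(-B^2*tau) = exp(-0.00293*45.5) = 0.8751894
k_eff = k_inf * P_TNL * P_FNL = 0.8834448 * 0.9065065 * 0.8751894
k_eff = 0.70089

0.70089


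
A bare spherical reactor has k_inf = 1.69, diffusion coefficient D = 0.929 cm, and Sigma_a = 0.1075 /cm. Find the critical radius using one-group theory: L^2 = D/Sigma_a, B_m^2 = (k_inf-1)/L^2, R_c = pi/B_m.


L^2 = D / Sigma_a = 0.929 / 0.1075 = 8.641860 cm^2
B_m^2 = (k_inf - 1) / L^2 = (1.69 - 1) / 8.641860 = 0.07984392 /cm^2
For a bare sphere: B_g = pi/R, so R_c = pi / sqrt(B_m^2)
R_c = pi / sqrt(0.07984392) = 11.118 cm

11.118


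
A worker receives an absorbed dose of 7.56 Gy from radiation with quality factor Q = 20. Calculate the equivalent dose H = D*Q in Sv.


H = D * Q
H = 7.56 * 20
H = 151.20 Sv

151.20


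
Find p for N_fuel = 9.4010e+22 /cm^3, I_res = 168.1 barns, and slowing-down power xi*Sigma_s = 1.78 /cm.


p = exp(-N * I * 1e-24 / (xi*Sigma_s))
p = exp(-9.4010e+22 * 168.1 * 1e-24 / 1.78)
p = 1.3940e-04

1.3940e-04


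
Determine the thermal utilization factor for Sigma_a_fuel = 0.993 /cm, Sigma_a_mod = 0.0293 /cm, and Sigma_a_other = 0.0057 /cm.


f = Sigma_a_fuel / (Sigma_a_fuel + Sigma_a_mod + Sigma_a_other)
f = 0.993 / (0.993 + 0.0293 + 0.0057)
f = 0.96595

0.96595


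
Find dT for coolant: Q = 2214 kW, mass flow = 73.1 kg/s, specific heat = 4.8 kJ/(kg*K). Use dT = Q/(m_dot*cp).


dT = Q / (m_dot * cp)
dT = 2214 / (73.1 * 4.8)
dT = 6.3098 C

6.3098


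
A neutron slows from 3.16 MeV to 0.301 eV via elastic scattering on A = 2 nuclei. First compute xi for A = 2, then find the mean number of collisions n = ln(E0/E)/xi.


xi = 1 + (A-1)^2/(2A)*ln((A-1)/(A+1)) = 0.7253469 (for A = 2)
n = ln(E0/E) / xi
n = ln(3.16e6 / 0.301) / 0.7253469
n = ln(1.049834e+07) / 0.7253469 = 22.288

22.288


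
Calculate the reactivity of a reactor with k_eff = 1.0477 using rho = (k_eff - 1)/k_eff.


rho = (k_eff - 1) / k_eff
rho = (1.0477 - 1) / 1.0477
rho = 0.045528

0.045528


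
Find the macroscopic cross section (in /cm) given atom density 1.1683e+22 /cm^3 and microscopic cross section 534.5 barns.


Sigma = N * sigma_barns * 1e-24
Sigma = 1.1683e+22 * 534.5 * 1e-24
Sigma = 6.2446 /cm

6.2446


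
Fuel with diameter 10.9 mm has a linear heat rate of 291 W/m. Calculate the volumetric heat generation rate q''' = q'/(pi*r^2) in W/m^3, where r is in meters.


r = D / 2 / 1000 = 10.9 / 2 / 1000 = 0.00545 m
q''' = q' / (pi * r^2)
q''' = 291 / (pi * 0.00545^2)
q''' = 3.1185e+06 W/m^3

3.1185e+06


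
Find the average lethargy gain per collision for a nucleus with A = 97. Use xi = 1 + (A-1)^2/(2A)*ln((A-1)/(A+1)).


xi = 1 + (A-1)^2/(2A) * ln((A-1)/(A+1))
xi = 1 + (97-1)^2/(2*97) * ln((97-1)/(97 +1))
xi = 0.020478

0.020478


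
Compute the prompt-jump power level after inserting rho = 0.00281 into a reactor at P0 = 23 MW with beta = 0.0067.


P1/P0 = beta / (beta - rho)
P1/P0 = 0.0067 / (0.0067 - 0.00281) = 1.722365
P1 = 23 * 1.722365 = 39.614 MW

39.614


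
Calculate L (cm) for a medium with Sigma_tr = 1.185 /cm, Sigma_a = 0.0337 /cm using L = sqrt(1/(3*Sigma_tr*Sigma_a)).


D = 1 / (3 * Sigma_tr) = 1 / (3 * 1.185) = 0.2812940 cm
L = sqrt(D / Sigma_a)
L = sqrt(0.2812940 / 0.0337)
L = 2.8891 cm

2.8891


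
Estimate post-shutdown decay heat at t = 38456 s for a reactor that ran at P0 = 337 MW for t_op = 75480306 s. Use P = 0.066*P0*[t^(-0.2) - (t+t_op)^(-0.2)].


P/P0 = 0.066 * [t^(-0.2) - (t + t_op)^(-0.2)]
P/P0 = 0.066 * [38456^(-0.2) - (38456 + 75480306)^(-0.2)]
P/P0 = 0.066 * [0.1210618 - 0.02656985] = 0.006236469
P = 337 * 0.006236469 = 2.1017 MW

2.1017


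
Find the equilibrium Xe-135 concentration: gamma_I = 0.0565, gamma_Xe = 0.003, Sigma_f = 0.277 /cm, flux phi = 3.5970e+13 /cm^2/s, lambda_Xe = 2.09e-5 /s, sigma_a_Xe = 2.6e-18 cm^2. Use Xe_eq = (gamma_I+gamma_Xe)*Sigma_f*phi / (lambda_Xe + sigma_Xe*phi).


Xe_eq = (gamma_I + gamma_Xe) * Sigma_f * phi / (lambda_Xe + sigma_Xe * phi)
Numerator = (0.0565 + 0.003) * 0.277 * 3.5970e+13 = 5.928396e+11
Denominator = 2.09e-5 + 2.6e-18 * 3.5970e+13 = 1.144220e-04
Xe_eq = 5.928396e+11 / 1.144220e-04 = 5.1812e+15 /cm^3

5.1812e+15


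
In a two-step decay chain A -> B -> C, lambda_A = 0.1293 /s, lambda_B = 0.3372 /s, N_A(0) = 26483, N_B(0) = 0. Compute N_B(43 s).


N_B(t) = lambda_A * N_A0 / (lambda_B - lambda_A) * [exp(-lambda_A*t) - exp(-lambda_B*t)]
exp(-0.1293*43) = 0.003849161; exp(-0.3372*43) = 5.045494e-07
N_B = 0.1293 * 26483 / (0.3372 - 0.1293) * (0.003849161 - 5.045494e-07)
N_B = 63.390

63.390


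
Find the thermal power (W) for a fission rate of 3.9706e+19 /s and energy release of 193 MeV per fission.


P = fission_rate * E_MeV * 1.602e-13
P = 3.9706e+19 * 193 * 1.602e-13
P = 1.2277e+09 W

1.2277e+09


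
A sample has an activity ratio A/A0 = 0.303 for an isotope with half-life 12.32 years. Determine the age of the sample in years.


lambda = ln(2) / t_half = ln(2) / 12.32 = 0.05626195 /yr
t = -ln(A/A0) / lambda
t = -ln(0.303) / 0.05626195
t = 21.223 yr

21.223


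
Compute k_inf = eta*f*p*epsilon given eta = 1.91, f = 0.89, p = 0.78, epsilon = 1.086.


k_inf = eta * f * p * epsilon
k_inf = 1.91 * 0.89 * 0.78 * 1.086
k_inf = 1.4400

1.4400


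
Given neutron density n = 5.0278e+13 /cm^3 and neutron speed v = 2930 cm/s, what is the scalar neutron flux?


phi = n * v
phi = 5.0278e+13 * 2930
phi = 1.4731e+17 /cm^2/s

1.4731e+17


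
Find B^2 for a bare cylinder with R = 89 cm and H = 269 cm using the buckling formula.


B^2 = (2.405/R)^2 + (pi/H)^2
B^2 = (2.405/89)^2 + (pi/269)^2
B^2 = 8.6661e-04 /cm^2

8.6661e-04


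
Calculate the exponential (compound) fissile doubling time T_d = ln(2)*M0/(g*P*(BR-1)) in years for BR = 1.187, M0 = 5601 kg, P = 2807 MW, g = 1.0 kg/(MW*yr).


Breeding gain G = BR - 1 = 1.187 - 1 = 0.187
Fissile production rate = g * P * G = 1.0 * 2807 * 0.187 = 524.909 kg/yr
T_d = ln(2) * M0 / (g * P * G)
T_d = ln(2) * 5601 / 524.909 = 7.3962 yr

7.3962


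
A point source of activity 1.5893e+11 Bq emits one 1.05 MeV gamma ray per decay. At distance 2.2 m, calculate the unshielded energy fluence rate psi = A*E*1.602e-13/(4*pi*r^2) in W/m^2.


psi = A * E * 1.602e-13 / (4*pi*r^2)
psi = 1.5893e+11 * 1.05 * 1.602e-13 / (4*pi*2.2^2)
psi = 4.3954e-04 W/m^2

4.3954e-04


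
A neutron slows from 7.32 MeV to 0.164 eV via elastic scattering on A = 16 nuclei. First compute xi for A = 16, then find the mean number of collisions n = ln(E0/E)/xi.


xi = 1 + (A-1)^2/(2A)*ln((A-1)/(A+1)) = 0.1199467 (for A = 16)
n = ln(E0/E) / xi
n = ln(7.32e6 / 0.164) / 0.1199467
n = ln(4.463415e+07) / 0.1199467 = 146.85

146.85


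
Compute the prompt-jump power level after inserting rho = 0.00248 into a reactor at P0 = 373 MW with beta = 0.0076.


P1/P0 = beta / (beta - rho)
P1/P0 = 0.0076 / (0.0076 - 0.00248) = 1.484375
P1 = 373 * 1.484375 = 553.67 MW

553.67


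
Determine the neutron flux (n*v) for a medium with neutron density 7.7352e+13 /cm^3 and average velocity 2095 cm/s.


phi = n * v
phi = 7.7352e+13 * 2095
phi = 1.6205e+17 /cm^2/s

1.6205e+17


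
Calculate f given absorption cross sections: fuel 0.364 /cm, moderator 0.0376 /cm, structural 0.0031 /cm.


f = Sigma_a_fuel / (Sigma_a_fuel + Sigma_a_mod + Sigma_a_other)
f = 0.364 / (0.364 + 0.0376 + 0.0031)
f = 0.89943

0.89943


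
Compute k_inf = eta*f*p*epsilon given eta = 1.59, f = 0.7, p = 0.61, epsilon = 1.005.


k_inf = eta * f * p * epsilon
k_inf = 1.59 * 0.7 * 0.61 * 1.005
k_inf = 0.68232

0.68232


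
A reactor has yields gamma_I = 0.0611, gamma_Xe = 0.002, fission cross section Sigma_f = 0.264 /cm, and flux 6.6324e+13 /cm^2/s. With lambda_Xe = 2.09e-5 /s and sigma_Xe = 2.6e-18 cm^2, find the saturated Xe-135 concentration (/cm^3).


Xe_eq = (gamma_I + gamma_Xe) * Sigma_f * phi / (lambda_Xe + sigma_Xe * phi)
Numerator = (0.0611 + 0.002) * 0.264 * 6.6324e+13 = 1.104852e+12
Denominator = 2.09e-5 + 2.6e-18 * 6.6324e+13 = 1.933424e-04
Xe_eq = 1.104852e+12 / 1.933424e-04 = 5.7145e+15 /cm^3

5.7145e+15


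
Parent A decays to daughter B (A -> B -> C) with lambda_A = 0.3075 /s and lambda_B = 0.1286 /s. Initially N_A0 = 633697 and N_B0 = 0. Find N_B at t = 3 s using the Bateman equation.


N_B(t) = lambda_A * N_A0 / (lambda_B - lambda_A) * [exp(-lambda_A*t) - exp(-lambda_B*t)]
exp(-0.3075*3) = 0.3975240; exp(-0.1286*3) = 0.6799065
N_B = 0.3075 * 633697 / (0.1286 - 0.3075) * (0.3975240 - 0.6799065)
N_B = 307577

307577


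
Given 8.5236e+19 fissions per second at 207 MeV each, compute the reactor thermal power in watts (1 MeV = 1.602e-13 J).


P = fission_rate * E_MeV * 1.602e-13
P = 8.5236e+19 * 207 * 1.602e-13
P = 2.8265e+09 W

2.8265e+09


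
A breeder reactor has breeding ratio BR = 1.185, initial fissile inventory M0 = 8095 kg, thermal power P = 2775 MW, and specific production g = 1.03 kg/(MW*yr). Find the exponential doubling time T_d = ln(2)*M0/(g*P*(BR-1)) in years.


Breeding gain G = BR - 1 = 1.185 - 1 = 0.185
Fissile production rate = g * P * G = 1.03 * 2775 * 0.185 = 528.77625 kg/yr
T_d = ln(2) * M0 / (g * P * G)
T_d = ln(2) * 8095 / 528.77625 = 10.611 yr

10.611


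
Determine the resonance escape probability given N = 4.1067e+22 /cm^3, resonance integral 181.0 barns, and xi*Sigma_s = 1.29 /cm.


p = exp(-N * I * 1e-24 / (xi*Sigma_s))
p = exp(-4.1067e+22 * 181.0 * 1e-24 / 1.29)
p = 0.0031445

0.0031445


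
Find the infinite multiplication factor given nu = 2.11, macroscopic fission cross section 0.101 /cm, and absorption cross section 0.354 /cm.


k_inf = nu * Sigma_f / Sigma_a
k_inf = 2.11 * 0.101 / 0.354
k_inf = 0.60201

0.60201


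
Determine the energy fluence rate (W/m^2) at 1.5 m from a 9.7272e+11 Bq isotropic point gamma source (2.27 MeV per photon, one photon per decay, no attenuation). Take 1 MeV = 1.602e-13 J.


psi = A * E * 1.602e-13 / (4*pi*r^2)
psi = 9.7272e+11 * 2.27 * 1.602e-13 / (4*pi*1.5^2)
psi = 0.012511 W/m^2

0.012511


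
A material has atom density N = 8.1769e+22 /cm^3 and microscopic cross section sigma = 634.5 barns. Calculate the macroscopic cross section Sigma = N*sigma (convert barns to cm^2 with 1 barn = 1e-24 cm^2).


Sigma = N * sigma_barns * 1e-24
Sigma = 8.1769e+22 * 634.5 * 1e-24
Sigma = 51.882 /cm

51.882


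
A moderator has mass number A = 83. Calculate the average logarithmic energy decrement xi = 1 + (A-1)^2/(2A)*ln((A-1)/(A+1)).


xi = 1 + (A-1)^2/(2A) * ln((A-1)/(A+1))
xi = 1 + (83-1)^2/(2*83) * ln((83-1)/(83 +1))
xi = 0.023904

0.023904


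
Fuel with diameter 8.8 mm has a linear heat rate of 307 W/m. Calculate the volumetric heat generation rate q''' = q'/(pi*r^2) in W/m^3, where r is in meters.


r = D / 2 / 1000 = 8.8 / 2 / 1000 = 0.0044 m
q''' = q' / (pi * r^2)
q''' = 307 / (pi * 0.0044^2)
q''' = 5.0476e+06 W/m^3

5.0476e+06


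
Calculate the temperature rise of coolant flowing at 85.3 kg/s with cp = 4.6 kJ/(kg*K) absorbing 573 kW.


dT = Q / (m_dot * cp)
dT = 573 / (85.3 * 4.6)
dT = 1.4603 C

1.4603


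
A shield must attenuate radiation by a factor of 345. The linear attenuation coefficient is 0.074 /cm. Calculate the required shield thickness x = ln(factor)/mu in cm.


x = ln(factor) / mu
x = ln(345) / 0.074
x = 78.967 cm

78.967


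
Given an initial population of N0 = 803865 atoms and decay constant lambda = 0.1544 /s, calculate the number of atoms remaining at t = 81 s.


N = N0 * exp(-lambda * t)
N = 803865 * exp(-0.1544 * 81)
N = 2.9766

2.9766


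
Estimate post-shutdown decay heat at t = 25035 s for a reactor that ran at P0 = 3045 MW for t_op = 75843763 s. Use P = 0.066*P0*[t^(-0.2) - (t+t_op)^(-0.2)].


P/P0 = 0.066 * [t^(-0.2) - (t + t_op)^(-0.2)]
P/P0 = 0.066 * [25035^(-0.2) - (25035 + 75843763)^(-0.2)]
P/P0 = 0.066 * [0.1319139 - 0.02654528] = 0.006954329
P = 3045 * 0.006954329 = 21.176 MW

21.176


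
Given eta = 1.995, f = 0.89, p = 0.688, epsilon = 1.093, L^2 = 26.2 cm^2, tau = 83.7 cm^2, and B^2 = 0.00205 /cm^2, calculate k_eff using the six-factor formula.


k_inf = eta*f*p*eps = 1.995*0.89*0.688*1.093 = 1.335185
P_TNL = 1/(1 + L^2*B^2) = 1/(1 + 26.2*0.00205) = 0.9490277
P_FNL = exp(-B^2*tau) = exp(-0.00205*83.7) = 0.8423287
k_eff = k_inf * P_TNL * P_FNL = 1.335185 * 0.9490277 * 0.8423287
k_eff = 1.0673

1.0673


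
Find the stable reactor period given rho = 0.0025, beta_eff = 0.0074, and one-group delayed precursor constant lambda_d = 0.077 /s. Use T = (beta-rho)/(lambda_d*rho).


T = (beta - rho) / (lambda_d * rho)
T = (0.0074 - 0.0025) / (0.077 * 0.0025)
T = 25.455 s

25.455


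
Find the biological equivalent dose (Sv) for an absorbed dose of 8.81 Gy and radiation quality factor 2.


H = D * Q
H = 8.81 * 2
H = 17.620 Sv

17.620


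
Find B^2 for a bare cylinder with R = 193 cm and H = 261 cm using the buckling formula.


B^2 = (2.405/R)^2 + (pi/H)^2
B^2 = (2.405/193)^2 + (pi/261)^2
B^2 = 3.0016e-04 /cm^2

3.0016e-04


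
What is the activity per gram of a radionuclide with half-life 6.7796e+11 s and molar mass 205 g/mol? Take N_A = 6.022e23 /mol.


lambda = ln(2) / t_half = ln(2) / 6.7796e+11 = 1.022401e-12 /s
SA = lambda * N_A / M
SA = 1.022401e-12 * 6.022e23 / 205
SA = 3.0034e+09 Bq/g

3.0034e+09


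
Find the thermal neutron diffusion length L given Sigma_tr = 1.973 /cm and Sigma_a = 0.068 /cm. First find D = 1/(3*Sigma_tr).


D = 1 / (3 * Sigma_tr) = 1 / (3 * 1.973) = 0.1689475 cm
L = sqrt(D / Sigma_a)
L = sqrt(0.1689475 / 0.068)
L = 1.5762 cm

1.5762


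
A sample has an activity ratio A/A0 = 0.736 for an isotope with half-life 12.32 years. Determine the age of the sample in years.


lambda = ln(2) / t_half = ln(2) / 12.32 = 0.05626195 /yr
t = -ln(A/A0) / lambda
t = -ln(0.736) / 0.05626195
t = 5.4482 yr

5.4482


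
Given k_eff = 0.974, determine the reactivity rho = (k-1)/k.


rho = (k_eff - 1) / k_eff
rho = (0.974 - 1) / 0.974
rho = -0.026694

-0.026694


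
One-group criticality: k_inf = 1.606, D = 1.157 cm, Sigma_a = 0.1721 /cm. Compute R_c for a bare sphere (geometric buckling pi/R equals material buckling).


L^2 = D / Sigma_a = 1.157 / 0.1721 = 6.722836 cm^2
B_m^2 = (k_inf - 1) / L^2 = (1.606 - 1) / 6.722836 = 0.09014053 /cm^2
For a bare sphere: B_g = pi/R, so R_c = pi / sqrt(B_m^2)
R_c = pi / sqrt(0.09014053) = 10.464 cm

10.464


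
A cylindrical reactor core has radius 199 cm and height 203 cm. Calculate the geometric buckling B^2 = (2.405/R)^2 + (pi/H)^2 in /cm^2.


B^2 = (2.405/R)^2 + (pi/H)^2
B^2 = (2.405/199)^2 + (pi/203)^2
B^2 = 3.8556e-04 /cm^2

3.8556e-04


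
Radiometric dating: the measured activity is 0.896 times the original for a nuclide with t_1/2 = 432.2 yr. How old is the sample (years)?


lambda = ln(2) / t_half = ln(2) / 432.2 = 0.001603765 /yr
t = -ln(A/A0) / lambda
t = -ln(0.896) / 0.001603765
t = 68.473 yr

68.473


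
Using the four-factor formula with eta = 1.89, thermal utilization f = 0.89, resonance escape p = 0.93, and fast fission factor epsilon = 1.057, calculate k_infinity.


k_inf = eta * f * p * epsilon
k_inf = 1.89 * 0.89 * 0.93 * 1.057
k_inf = 1.6535

1.6535


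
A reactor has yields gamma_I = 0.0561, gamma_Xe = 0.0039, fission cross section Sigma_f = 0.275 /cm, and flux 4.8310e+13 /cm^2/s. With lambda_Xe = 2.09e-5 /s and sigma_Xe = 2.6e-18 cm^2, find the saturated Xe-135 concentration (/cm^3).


Xe_eq = (gamma_I + gamma_Xe) * Sigma_f * phi / (lambda_Xe + sigma_Xe * phi)
Numerator = (0.0561 + 0.0039) * 0.275 * 4.8310e+13 = 7.971150e+11
Denominator = 2.09e-5 + 2.6e-18 * 4.8310e+13 = 1.465060e-04
Xe_eq = 7.971150e+11 / 1.465060e-04 = 5.4408e+15 /cm^3

5.4408e+15


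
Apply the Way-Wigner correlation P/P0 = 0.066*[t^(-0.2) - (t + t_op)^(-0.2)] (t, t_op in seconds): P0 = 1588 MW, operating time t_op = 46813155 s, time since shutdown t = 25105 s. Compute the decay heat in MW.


P/P0 = 0.066 * [t^(-0.2) - (t + t_op)^(-0.2)]
P/P0 = 0.066 * [25105^(-0.2) - (25105 + 46813155)^(-0.2)]
P/P0 = 0.066 * [0.1318402 - 0.02923344] = 0.006772046
P = 1588 * 0.006772046 = 10.754 MW

10.754


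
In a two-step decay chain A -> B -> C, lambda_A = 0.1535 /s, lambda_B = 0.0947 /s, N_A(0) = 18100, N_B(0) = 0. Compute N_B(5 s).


N_B(t) = lambda_A * N_A0 / (lambda_B - lambda_A) * [exp(-lambda_A*t) - exp(-lambda_B*t)]
exp(-0.1535*5) = 0.4641720; exp(-0.0947*5) = 0.6228186
N_B = 0.1535 * 18100 / (0.0947 - 0.1535) * (0.4641720 - 0.6228186)
N_B = 7496.2

7496.2


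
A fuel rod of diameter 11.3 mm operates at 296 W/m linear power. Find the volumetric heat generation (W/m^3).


r = D / 2 / 1000 = 11.3 / 2 / 1000 = 0.00565 m
q''' = q' / (pi * r^2)
q''' = 296 / (pi * 0.00565^2)
q''' = 2.9515e+06 W/m^3

2.9515e+06


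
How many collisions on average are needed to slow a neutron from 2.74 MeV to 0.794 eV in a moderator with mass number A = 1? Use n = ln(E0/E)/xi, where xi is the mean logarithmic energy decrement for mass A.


xi = 1 + (A-1)^2/(2A)*ln((A-1)/(A+1)) = 1 (for A = 1)
n = ln(E0/E) / xi
n = ln(2.74e6 / 0.794) / 1
n = ln(3.450882e+06) / 1 = 15.054

15.054


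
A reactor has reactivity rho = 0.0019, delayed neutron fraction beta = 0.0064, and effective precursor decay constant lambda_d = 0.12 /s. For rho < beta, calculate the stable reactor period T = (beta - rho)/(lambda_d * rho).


T = (beta - rho) / (lambda_d * rho)
T = (0.0064 - 0.0019) / (0.12 * 0.0019)
T = 19.737 s

19.737


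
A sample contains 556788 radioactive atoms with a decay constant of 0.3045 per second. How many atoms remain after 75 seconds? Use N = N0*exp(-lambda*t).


N = N0 * exp(-lambda * t)
N = 556788 * exp(-0.3045 * 75)
N = 6.7219e-05

6.7219e-05


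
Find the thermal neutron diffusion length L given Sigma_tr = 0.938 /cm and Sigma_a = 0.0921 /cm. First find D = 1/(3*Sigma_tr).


D = 1 / (3 * Sigma_tr) = 1 / (3 * 0.938) = 0.3553660 cm
L = sqrt(D / Sigma_a)
L = sqrt(0.3553660 / 0.0921)
L = 1.9643 cm

1.9643


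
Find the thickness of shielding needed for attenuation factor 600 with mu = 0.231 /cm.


x = ln(factor) / mu
x = ln(600) / 0.231
x = 27.692 cm

27.692


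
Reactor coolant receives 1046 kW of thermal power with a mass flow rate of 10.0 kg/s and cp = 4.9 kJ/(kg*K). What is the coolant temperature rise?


dT = Q / (m_dot * cp)
dT = 1046 / (10.0 * 4.9)
dT = 21.347 C

21.347


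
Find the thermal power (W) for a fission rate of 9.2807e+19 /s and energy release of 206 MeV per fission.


P = fission_rate * E_MeV * 1.602e-13
P = 9.2807e+19 * 206 * 1.602e-13
P = 3.0627e+09 W

3.0627e+09


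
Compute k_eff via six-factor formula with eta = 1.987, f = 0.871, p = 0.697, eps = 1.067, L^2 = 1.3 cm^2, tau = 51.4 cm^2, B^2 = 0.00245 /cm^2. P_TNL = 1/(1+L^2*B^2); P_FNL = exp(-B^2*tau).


k_inf = eta*f*p*eps = 1.987*0.871*0.697*1.067 = 1.287103
P_TNL = 1/(1 + L^2*B^2) = 1/(1 + 1.3*0.00245) = 0.9968251
P_FNL = exp(-B^2*tau) = exp(-0.00245*51.4) = 0.8816766
k_eff = k_inf * P_TNL * P_FNL = 1.287103 * 0.9968251 * 0.8816766
k_eff = 1.1312

1.1312


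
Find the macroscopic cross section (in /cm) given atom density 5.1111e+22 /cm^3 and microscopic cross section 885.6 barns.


Sigma = N * sigma_barns * 1e-24
Sigma = 5.1111e+22 * 885.6 * 1e-24
Sigma = 45.264 /cm

45.264


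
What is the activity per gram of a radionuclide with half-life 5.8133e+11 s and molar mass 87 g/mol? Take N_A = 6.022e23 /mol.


lambda = ln(2) / t_half = ln(2) / 5.8133e+11 = 1.192347e-12 /s
SA = lambda * N_A / M
SA = 1.192347e-12 * 6.022e23 / 87
SA = 8.2532e+09 Bq/g

8.2532e+09


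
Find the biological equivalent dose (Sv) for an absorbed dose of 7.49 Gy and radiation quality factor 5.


H = D * Q
H = 7.49 * 5
H = 37.450 Sv

37.450


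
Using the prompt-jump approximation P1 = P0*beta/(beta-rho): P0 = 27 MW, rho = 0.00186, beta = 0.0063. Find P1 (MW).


P1/P0 = beta / (beta - rho)
P1/P0 = 0.0063 / (0.0063 - 0.00186) = 1.418919
P1 = 27 * 1.418919 = 38.311 MW

38.311


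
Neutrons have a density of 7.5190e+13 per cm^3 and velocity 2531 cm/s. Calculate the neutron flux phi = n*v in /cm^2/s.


phi = n * v
phi = 7.5190e+13 * 2531
phi = 1.9031e+17 /cm^2/s

1.9031e+17


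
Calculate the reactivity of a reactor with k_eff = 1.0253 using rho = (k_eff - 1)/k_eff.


rho = (k_eff - 1) / k_eff
rho = (1.0253 - 1) / 1.0253
rho = 0.024676

0.024676


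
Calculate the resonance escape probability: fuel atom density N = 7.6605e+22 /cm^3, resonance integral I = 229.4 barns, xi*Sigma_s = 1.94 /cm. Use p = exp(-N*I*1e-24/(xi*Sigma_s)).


p = exp(-N * I * 1e-24 / (xi*Sigma_s))
p = exp(-7.6605e+22 * 229.4 * 1e-24 / 1.94)
p = 1.1642e-04

1.1642e-04


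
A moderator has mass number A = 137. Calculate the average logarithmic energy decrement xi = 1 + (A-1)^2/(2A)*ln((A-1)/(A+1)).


xi = 1 + (A-1)^2/(2A) * ln((A-1)/(A+1))
xi = 1 + (137-1)^2/(2*137) * ln((137-1)/(137 +1))
xi = 0.014528

0.014528
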